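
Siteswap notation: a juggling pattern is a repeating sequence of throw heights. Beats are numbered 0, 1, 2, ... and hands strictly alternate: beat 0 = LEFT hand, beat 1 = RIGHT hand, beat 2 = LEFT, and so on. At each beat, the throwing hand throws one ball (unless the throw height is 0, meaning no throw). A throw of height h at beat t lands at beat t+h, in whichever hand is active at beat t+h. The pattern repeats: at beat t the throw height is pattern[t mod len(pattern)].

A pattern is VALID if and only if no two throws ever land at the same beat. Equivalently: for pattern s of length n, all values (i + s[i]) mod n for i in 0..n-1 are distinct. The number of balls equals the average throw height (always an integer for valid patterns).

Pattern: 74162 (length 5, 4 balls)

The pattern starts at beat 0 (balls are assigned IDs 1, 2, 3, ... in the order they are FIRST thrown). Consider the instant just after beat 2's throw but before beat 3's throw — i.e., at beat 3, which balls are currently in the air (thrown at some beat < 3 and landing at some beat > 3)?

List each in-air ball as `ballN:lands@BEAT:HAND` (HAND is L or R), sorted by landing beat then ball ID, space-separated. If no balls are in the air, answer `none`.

Answer: ball2:lands@5:R ball1:lands@7:R

Derivation:
Beat 0 (L): throw ball1 h=7 -> lands@7:R; in-air after throw: [b1@7:R]
Beat 1 (R): throw ball2 h=4 -> lands@5:R; in-air after throw: [b2@5:R b1@7:R]
Beat 2 (L): throw ball3 h=1 -> lands@3:R; in-air after throw: [b3@3:R b2@5:R b1@7:R]
Beat 3 (R): throw ball3 h=6 -> lands@9:R; in-air after throw: [b2@5:R b1@7:R b3@9:R]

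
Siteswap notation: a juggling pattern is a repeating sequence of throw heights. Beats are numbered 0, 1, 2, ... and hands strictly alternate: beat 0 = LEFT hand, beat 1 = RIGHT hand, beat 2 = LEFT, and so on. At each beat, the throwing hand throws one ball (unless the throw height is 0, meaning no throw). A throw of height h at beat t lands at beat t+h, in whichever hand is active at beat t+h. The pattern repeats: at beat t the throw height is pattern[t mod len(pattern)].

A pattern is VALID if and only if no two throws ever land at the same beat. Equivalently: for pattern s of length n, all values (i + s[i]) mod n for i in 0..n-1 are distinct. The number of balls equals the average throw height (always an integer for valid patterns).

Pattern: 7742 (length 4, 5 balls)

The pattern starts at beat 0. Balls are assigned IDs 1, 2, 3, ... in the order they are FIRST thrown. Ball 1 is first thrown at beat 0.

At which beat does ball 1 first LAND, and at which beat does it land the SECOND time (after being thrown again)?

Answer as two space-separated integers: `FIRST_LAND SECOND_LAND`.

Answer: 7 9

Derivation:
Beat 0 (L): throw ball1 h=7 -> lands@7:R; in-air after throw: [b1@7:R]
Beat 1 (R): throw ball2 h=7 -> lands@8:L; in-air after throw: [b1@7:R b2@8:L]
Beat 2 (L): throw ball3 h=4 -> lands@6:L; in-air after throw: [b3@6:L b1@7:R b2@8:L]
Beat 3 (R): throw ball4 h=2 -> lands@5:R; in-air after throw: [b4@5:R b3@6:L b1@7:R b2@8:L]
Beat 4 (L): throw ball5 h=7 -> lands@11:R; in-air after throw: [b4@5:R b3@6:L b1@7:R b2@8:L b5@11:R]
Beat 5 (R): throw ball4 h=7 -> lands@12:L; in-air after throw: [b3@6:L b1@7:R b2@8:L b5@11:R b4@12:L]
Beat 6 (L): throw ball3 h=4 -> lands@10:L; in-air after throw: [b1@7:R b2@8:L b3@10:L b5@11:R b4@12:L]
Beat 7 (R): throw ball1 h=2 -> lands@9:R; in-air after throw: [b2@8:L b1@9:R b3@10:L b5@11:R b4@12:L]
Beat 8 (L): throw ball2 h=7 -> lands@15:R; in-air after throw: [b1@9:R b3@10:L b5@11:R b4@12:L b2@15:R]
Beat 9 (R): throw ball1 h=7 -> lands@16:L; in-air after throw: [b3@10:L b5@11:R b4@12:L b2@15:R b1@16:L]
Ball 1: thrown@0 h=7 -> first land @7; rethrown@7 h=2 -> second land @9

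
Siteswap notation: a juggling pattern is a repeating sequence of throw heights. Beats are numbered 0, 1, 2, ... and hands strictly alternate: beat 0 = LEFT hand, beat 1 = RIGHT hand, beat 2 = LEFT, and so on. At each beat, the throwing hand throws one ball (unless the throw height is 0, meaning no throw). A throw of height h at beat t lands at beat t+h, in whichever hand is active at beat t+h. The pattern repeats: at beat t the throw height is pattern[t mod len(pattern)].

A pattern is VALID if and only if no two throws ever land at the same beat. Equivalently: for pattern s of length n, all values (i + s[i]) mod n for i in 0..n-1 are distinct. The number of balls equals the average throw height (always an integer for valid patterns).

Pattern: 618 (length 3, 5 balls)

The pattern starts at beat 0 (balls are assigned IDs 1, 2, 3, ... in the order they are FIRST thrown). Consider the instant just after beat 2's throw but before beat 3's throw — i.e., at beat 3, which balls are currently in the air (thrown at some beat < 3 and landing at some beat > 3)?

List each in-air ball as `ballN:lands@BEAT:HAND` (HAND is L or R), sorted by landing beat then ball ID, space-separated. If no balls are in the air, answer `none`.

Beat 0 (L): throw ball1 h=6 -> lands@6:L; in-air after throw: [b1@6:L]
Beat 1 (R): throw ball2 h=1 -> lands@2:L; in-air after throw: [b2@2:L b1@6:L]
Beat 2 (L): throw ball2 h=8 -> lands@10:L; in-air after throw: [b1@6:L b2@10:L]
Beat 3 (R): throw ball3 h=6 -> lands@9:R; in-air after throw: [b1@6:L b3@9:R b2@10:L]

Answer: ball1:lands@6:L ball2:lands@10:L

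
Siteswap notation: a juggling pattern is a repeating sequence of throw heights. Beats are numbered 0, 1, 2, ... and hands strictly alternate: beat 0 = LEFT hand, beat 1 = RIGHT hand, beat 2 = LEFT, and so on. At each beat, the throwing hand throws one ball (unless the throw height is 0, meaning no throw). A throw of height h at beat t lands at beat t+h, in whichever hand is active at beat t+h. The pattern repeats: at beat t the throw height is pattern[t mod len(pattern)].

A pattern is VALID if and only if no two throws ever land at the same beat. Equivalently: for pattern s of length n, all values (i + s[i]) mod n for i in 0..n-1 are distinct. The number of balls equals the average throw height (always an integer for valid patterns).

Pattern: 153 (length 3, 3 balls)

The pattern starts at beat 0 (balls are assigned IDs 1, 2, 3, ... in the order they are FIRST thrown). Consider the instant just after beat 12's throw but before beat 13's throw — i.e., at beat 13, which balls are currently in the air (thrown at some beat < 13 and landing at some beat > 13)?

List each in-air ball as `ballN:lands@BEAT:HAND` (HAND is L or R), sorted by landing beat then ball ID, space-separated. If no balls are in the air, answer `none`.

Answer: ball2:lands@14:L ball3:lands@15:R

Derivation:
Beat 0 (L): throw ball1 h=1 -> lands@1:R; in-air after throw: [b1@1:R]
Beat 1 (R): throw ball1 h=5 -> lands@6:L; in-air after throw: [b1@6:L]
Beat 2 (L): throw ball2 h=3 -> lands@5:R; in-air after throw: [b2@5:R b1@6:L]
Beat 3 (R): throw ball3 h=1 -> lands@4:L; in-air after throw: [b3@4:L b2@5:R b1@6:L]
Beat 4 (L): throw ball3 h=5 -> lands@9:R; in-air after throw: [b2@5:R b1@6:L b3@9:R]
Beat 5 (R): throw ball2 h=3 -> lands@8:L; in-air after throw: [b1@6:L b2@8:L b3@9:R]
Beat 6 (L): throw ball1 h=1 -> lands@7:R; in-air after throw: [b1@7:R b2@8:L b3@9:R]
Beat 7 (R): throw ball1 h=5 -> lands@12:L; in-air after throw: [b2@8:L b3@9:R b1@12:L]
Beat 8 (L): throw ball2 h=3 -> lands@11:R; in-air after throw: [b3@9:R b2@11:R b1@12:L]
Beat 9 (R): throw ball3 h=1 -> lands@10:L; in-air after throw: [b3@10:L b2@11:R b1@12:L]
Beat 10 (L): throw ball3 h=5 -> lands@15:R; in-air after throw: [b2@11:R b1@12:L b3@15:R]
Beat 11 (R): throw ball2 h=3 -> lands@14:L; in-air after throw: [b1@12:L b2@14:L b3@15:R]
Beat 12 (L): throw ball1 h=1 -> lands@13:R; in-air after throw: [b1@13:R b2@14:L b3@15:R]
Beat 13 (R): throw ball1 h=5 -> lands@18:L; in-air after throw: [b2@14:L b3@15:R b1@18:L]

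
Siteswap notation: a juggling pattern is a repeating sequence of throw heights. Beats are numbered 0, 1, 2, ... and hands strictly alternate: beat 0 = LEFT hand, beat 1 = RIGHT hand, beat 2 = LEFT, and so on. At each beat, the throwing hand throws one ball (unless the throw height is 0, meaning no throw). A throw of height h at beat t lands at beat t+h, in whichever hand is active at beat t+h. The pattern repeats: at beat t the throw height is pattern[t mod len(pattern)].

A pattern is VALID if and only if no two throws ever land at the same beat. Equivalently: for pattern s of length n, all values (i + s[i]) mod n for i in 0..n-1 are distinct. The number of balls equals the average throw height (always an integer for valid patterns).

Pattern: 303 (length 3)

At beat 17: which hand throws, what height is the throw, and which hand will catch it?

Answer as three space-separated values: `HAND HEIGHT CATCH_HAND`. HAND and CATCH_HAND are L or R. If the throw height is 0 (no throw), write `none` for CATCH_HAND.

Answer: R 3 L

Derivation:
Beat 17: 17 mod 2 = 1, so hand = R
Throw height = pattern[17 mod 3] = pattern[2] = 3
Lands at beat 17+3=20, 20 mod 2 = 0, so catch hand = L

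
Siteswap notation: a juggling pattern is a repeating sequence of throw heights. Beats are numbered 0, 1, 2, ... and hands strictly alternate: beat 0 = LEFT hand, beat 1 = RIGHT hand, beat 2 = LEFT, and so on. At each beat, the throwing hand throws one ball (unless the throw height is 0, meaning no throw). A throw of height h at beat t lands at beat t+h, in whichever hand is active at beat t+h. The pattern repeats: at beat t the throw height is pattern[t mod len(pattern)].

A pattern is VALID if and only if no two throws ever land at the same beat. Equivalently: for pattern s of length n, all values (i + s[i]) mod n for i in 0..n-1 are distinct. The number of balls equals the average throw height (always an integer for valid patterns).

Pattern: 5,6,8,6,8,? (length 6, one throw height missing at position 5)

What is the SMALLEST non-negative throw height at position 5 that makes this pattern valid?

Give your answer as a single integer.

Answer: 3

Derivation:
i=0: (0 + 5) mod 6 = 5
i=1: (1 + 6) mod 6 = 1
i=2: (2 + 8) mod 6 = 4
i=3: (3 + 6) mod 6 = 3
i=4: (4 + 8) mod 6 = 0
i=5: s[i]=? (unknown)
Known residues: [0, 1, 3, 4, 5]; need a permutation of 0..5, so missing residue r = 2
Need (5 + s) mod 6 = 2; smallest s = (2 - 5) mod 6 = 3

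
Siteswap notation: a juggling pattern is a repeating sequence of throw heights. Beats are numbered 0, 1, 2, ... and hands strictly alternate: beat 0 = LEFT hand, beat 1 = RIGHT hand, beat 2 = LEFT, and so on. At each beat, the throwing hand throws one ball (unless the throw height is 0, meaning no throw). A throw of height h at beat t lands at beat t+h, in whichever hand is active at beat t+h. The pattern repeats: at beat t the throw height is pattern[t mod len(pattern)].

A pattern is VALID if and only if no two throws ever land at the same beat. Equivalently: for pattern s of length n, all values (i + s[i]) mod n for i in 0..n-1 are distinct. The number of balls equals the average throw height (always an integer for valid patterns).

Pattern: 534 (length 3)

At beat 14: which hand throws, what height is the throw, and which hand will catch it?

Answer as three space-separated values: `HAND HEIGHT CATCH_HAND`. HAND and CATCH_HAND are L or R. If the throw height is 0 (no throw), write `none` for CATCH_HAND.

Beat 14: 14 mod 2 = 0, so hand = L
Throw height = pattern[14 mod 3] = pattern[2] = 4
Lands at beat 14+4=18, 18 mod 2 = 0, so catch hand = L

Answer: L 4 L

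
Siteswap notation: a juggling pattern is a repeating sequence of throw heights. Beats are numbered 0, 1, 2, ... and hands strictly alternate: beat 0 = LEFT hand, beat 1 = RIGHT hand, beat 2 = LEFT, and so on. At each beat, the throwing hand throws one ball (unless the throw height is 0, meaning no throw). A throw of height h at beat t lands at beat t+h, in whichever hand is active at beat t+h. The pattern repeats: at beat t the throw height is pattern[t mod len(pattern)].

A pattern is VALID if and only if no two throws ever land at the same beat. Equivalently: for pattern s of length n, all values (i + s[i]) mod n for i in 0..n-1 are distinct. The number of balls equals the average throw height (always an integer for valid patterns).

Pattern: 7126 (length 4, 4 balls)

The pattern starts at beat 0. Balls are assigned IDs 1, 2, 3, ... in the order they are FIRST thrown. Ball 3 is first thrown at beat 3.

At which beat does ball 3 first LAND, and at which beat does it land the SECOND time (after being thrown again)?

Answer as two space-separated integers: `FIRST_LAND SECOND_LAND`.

Answer: 9 10

Derivation:
Beat 0 (L): throw ball1 h=7 -> lands@7:R; in-air after throw: [b1@7:R]
Beat 1 (R): throw ball2 h=1 -> lands@2:L; in-air after throw: [b2@2:L b1@7:R]
Beat 2 (L): throw ball2 h=2 -> lands@4:L; in-air after throw: [b2@4:L b1@7:R]
Beat 3 (R): throw ball3 h=6 -> lands@9:R; in-air after throw: [b2@4:L b1@7:R b3@9:R]
Beat 4 (L): throw ball2 h=7 -> lands@11:R; in-air after throw: [b1@7:R b3@9:R b2@11:R]
Beat 5 (R): throw ball4 h=1 -> lands@6:L; in-air after throw: [b4@6:L b1@7:R b3@9:R b2@11:R]
Beat 6 (L): throw ball4 h=2 -> lands@8:L; in-air after throw: [b1@7:R b4@8:L b3@9:R b2@11:R]
Beat 7 (R): throw ball1 h=6 -> lands@13:R; in-air after throw: [b4@8:L b3@9:R b2@11:R b1@13:R]
Beat 8 (L): throw ball4 h=7 -> lands@15:R; in-air after throw: [b3@9:R b2@11:R b1@13:R b4@15:R]
Beat 9 (R): throw ball3 h=1 -> lands@10:L; in-air after throw: [b3@10:L b2@11:R b1@13:R b4@15:R]
Beat 10 (L): throw ball3 h=2 -> lands@12:L; in-air after throw: [b2@11:R b3@12:L b1@13:R b4@15:R]
Ball 3: thrown@3 h=6 -> first land @9; rethrown@9 h=1 -> second land @10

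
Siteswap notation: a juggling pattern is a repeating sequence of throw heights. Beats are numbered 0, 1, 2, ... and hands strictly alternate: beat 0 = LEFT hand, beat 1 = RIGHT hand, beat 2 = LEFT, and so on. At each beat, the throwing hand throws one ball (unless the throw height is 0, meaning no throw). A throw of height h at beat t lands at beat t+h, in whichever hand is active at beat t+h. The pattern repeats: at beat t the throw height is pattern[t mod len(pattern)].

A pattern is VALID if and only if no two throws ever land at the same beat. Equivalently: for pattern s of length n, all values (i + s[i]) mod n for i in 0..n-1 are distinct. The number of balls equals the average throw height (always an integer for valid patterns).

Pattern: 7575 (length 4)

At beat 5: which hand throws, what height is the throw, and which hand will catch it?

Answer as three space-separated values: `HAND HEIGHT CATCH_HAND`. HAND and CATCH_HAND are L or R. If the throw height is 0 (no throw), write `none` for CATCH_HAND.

Beat 5: 5 mod 2 = 1, so hand = R
Throw height = pattern[5 mod 4] = pattern[1] = 5
Lands at beat 5+5=10, 10 mod 2 = 0, so catch hand = L

Answer: R 5 L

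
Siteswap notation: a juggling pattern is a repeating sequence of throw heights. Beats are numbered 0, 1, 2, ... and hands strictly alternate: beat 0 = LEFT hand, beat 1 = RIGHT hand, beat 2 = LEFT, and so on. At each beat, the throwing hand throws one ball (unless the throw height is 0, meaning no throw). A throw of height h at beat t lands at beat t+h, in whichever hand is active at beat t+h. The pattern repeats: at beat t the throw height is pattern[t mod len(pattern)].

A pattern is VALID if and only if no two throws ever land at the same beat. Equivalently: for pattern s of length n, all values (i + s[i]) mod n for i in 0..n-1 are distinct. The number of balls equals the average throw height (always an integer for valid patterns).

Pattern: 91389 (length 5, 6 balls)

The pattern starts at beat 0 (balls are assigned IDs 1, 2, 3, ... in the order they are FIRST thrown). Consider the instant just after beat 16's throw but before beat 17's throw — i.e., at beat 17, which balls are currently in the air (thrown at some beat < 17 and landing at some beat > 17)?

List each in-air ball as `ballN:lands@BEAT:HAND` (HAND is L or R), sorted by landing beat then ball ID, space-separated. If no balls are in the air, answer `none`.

Beat 0 (L): throw ball1 h=9 -> lands@9:R; in-air after throw: [b1@9:R]
Beat 1 (R): throw ball2 h=1 -> lands@2:L; in-air after throw: [b2@2:L b1@9:R]
Beat 2 (L): throw ball2 h=3 -> lands@5:R; in-air after throw: [b2@5:R b1@9:R]
Beat 3 (R): throw ball3 h=8 -> lands@11:R; in-air after throw: [b2@5:R b1@9:R b3@11:R]
Beat 4 (L): throw ball4 h=9 -> lands@13:R; in-air after throw: [b2@5:R b1@9:R b3@11:R b4@13:R]
Beat 5 (R): throw ball2 h=9 -> lands@14:L; in-air after throw: [b1@9:R b3@11:R b4@13:R b2@14:L]
Beat 6 (L): throw ball5 h=1 -> lands@7:R; in-air after throw: [b5@7:R b1@9:R b3@11:R b4@13:R b2@14:L]
Beat 7 (R): throw ball5 h=3 -> lands@10:L; in-air after throw: [b1@9:R b5@10:L b3@11:R b4@13:R b2@14:L]
Beat 8 (L): throw ball6 h=8 -> lands@16:L; in-air after throw: [b1@9:R b5@10:L b3@11:R b4@13:R b2@14:L b6@16:L]
Beat 9 (R): throw ball1 h=9 -> lands@18:L; in-air after throw: [b5@10:L b3@11:R b4@13:R b2@14:L b6@16:L b1@18:L]
Beat 10 (L): throw ball5 h=9 -> lands@19:R; in-air after throw: [b3@11:R b4@13:R b2@14:L b6@16:L b1@18:L b5@19:R]
Beat 11 (R): throw ball3 h=1 -> lands@12:L; in-air after throw: [b3@12:L b4@13:R b2@14:L b6@16:L b1@18:L b5@19:R]
Beat 12 (L): throw ball3 h=3 -> lands@15:R; in-air after throw: [b4@13:R b2@14:L b3@15:R b6@16:L b1@18:L b5@19:R]
Beat 13 (R): throw ball4 h=8 -> lands@21:R; in-air after throw: [b2@14:L b3@15:R b6@16:L b1@18:L b5@19:R b4@21:R]
Beat 14 (L): throw ball2 h=9 -> lands@23:R; in-air after throw: [b3@15:R b6@16:L b1@18:L b5@19:R b4@21:R b2@23:R]
Beat 15 (R): throw ball3 h=9 -> lands@24:L; in-air after throw: [b6@16:L b1@18:L b5@19:R b4@21:R b2@23:R b3@24:L]
Beat 16 (L): throw ball6 h=1 -> lands@17:R; in-air after throw: [b6@17:R b1@18:L b5@19:R b4@21:R b2@23:R b3@24:L]
Beat 17 (R): throw ball6 h=3 -> lands@20:L; in-air after throw: [b1@18:L b5@19:R b6@20:L b4@21:R b2@23:R b3@24:L]

Answer: ball1:lands@18:L ball5:lands@19:R ball4:lands@21:R ball2:lands@23:R ball3:lands@24:L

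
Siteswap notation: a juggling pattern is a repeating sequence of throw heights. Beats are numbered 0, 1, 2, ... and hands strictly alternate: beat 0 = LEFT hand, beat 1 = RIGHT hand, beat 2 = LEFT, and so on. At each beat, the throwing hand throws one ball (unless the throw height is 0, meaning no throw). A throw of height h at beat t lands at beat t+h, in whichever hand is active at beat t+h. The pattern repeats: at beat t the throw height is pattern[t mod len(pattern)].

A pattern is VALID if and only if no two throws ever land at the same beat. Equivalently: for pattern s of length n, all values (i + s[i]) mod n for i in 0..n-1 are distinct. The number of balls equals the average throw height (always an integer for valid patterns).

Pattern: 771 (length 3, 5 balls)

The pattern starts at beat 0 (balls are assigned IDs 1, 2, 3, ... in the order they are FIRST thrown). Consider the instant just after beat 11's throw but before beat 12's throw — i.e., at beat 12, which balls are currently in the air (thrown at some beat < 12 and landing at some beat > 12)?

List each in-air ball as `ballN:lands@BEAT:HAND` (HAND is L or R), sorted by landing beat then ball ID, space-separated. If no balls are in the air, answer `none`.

Answer: ball5:lands@13:R ball1:lands@14:L ball2:lands@16:L ball3:lands@17:R

Derivation:
Beat 0 (L): throw ball1 h=7 -> lands@7:R; in-air after throw: [b1@7:R]
Beat 1 (R): throw ball2 h=7 -> lands@8:L; in-air after throw: [b1@7:R b2@8:L]
Beat 2 (L): throw ball3 h=1 -> lands@3:R; in-air after throw: [b3@3:R b1@7:R b2@8:L]
Beat 3 (R): throw ball3 h=7 -> lands@10:L; in-air after throw: [b1@7:R b2@8:L b3@10:L]
Beat 4 (L): throw ball4 h=7 -> lands@11:R; in-air after throw: [b1@7:R b2@8:L b3@10:L b4@11:R]
Beat 5 (R): throw ball5 h=1 -> lands@6:L; in-air after throw: [b5@6:L b1@7:R b2@8:L b3@10:L b4@11:R]
Beat 6 (L): throw ball5 h=7 -> lands@13:R; in-air after throw: [b1@7:R b2@8:L b3@10:L b4@11:R b5@13:R]
Beat 7 (R): throw ball1 h=7 -> lands@14:L; in-air after throw: [b2@8:L b3@10:L b4@11:R b5@13:R b1@14:L]
Beat 8 (L): throw ball2 h=1 -> lands@9:R; in-air after throw: [b2@9:R b3@10:L b4@11:R b5@13:R b1@14:L]
Beat 9 (R): throw ball2 h=7 -> lands@16:L; in-air after throw: [b3@10:L b4@11:R b5@13:R b1@14:L b2@16:L]
Beat 10 (L): throw ball3 h=7 -> lands@17:R; in-air after throw: [b4@11:R b5@13:R b1@14:L b2@16:L b3@17:R]
Beat 11 (R): throw ball4 h=1 -> lands@12:L; in-air after throw: [b4@12:L b5@13:R b1@14:L b2@16:L b3@17:R]
Beat 12 (L): throw ball4 h=7 -> lands@19:R; in-air after throw: [b5@13:R b1@14:L b2@16:L b3@17:R b4@19:R]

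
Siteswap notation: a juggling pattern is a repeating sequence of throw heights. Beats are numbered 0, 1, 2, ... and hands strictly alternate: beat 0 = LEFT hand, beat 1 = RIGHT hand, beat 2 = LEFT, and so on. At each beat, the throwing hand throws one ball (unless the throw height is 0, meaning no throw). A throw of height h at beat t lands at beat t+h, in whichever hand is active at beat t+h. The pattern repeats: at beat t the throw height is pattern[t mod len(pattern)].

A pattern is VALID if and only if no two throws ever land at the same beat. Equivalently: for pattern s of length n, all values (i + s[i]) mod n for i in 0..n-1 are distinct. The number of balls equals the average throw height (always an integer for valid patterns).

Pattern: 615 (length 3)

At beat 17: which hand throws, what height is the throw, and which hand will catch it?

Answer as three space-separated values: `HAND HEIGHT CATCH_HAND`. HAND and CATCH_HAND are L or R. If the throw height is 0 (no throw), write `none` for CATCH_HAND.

Beat 17: 17 mod 2 = 1, so hand = R
Throw height = pattern[17 mod 3] = pattern[2] = 5
Lands at beat 17+5=22, 22 mod 2 = 0, so catch hand = L

Answer: R 5 L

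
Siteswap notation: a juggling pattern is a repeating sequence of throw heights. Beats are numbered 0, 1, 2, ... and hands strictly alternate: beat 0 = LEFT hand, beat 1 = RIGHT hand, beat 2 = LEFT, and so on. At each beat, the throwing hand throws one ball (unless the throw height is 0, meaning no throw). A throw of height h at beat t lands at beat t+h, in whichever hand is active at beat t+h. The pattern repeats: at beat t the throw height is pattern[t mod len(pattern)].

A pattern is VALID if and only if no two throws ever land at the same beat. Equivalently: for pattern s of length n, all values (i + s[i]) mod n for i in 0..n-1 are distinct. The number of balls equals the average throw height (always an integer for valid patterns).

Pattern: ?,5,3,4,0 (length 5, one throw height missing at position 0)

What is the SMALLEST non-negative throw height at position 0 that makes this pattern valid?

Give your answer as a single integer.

Answer: 3

Derivation:
i=0: s[i]=? (unknown)
i=1: (1 + 5) mod 5 = 1
i=2: (2 + 3) mod 5 = 0
i=3: (3 + 4) mod 5 = 2
i=4: (4 + 0) mod 5 = 4
Known residues: [0, 1, 2, 4]; need a permutation of 0..4, so missing residue r = 3
Need (0 + s) mod 5 = 3; smallest s = (3 - 0) mod 5 = 3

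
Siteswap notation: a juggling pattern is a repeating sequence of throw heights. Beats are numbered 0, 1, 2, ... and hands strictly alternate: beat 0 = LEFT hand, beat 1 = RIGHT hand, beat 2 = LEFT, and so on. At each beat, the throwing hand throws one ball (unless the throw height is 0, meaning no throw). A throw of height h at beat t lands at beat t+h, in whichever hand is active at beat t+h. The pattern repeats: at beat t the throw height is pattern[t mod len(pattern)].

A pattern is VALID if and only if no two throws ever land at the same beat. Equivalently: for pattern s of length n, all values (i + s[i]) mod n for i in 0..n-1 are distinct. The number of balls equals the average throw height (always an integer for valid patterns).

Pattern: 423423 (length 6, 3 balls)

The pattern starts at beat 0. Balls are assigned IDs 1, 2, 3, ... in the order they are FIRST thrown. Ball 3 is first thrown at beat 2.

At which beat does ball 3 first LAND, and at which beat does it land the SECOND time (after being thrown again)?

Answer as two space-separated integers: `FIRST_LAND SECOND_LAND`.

Beat 0 (L): throw ball1 h=4 -> lands@4:L; in-air after throw: [b1@4:L]
Beat 1 (R): throw ball2 h=2 -> lands@3:R; in-air after throw: [b2@3:R b1@4:L]
Beat 2 (L): throw ball3 h=3 -> lands@5:R; in-air after throw: [b2@3:R b1@4:L b3@5:R]
Beat 3 (R): throw ball2 h=4 -> lands@7:R; in-air after throw: [b1@4:L b3@5:R b2@7:R]
Beat 4 (L): throw ball1 h=2 -> lands@6:L; in-air after throw: [b3@5:R b1@6:L b2@7:R]
Beat 5 (R): throw ball3 h=3 -> lands@8:L; in-air after throw: [b1@6:L b2@7:R b3@8:L]
Beat 6 (L): throw ball1 h=4 -> lands@10:L; in-air after throw: [b2@7:R b3@8:L b1@10:L]
Beat 7 (R): throw ball2 h=2 -> lands@9:R; in-air after throw: [b3@8:L b2@9:R b1@10:L]
Beat 8 (L): throw ball3 h=3 -> lands@11:R; in-air after throw: [b2@9:R b1@10:L b3@11:R]
Ball 3: thrown@2 h=3 -> first land @5; rethrown@5 h=3 -> second land @8

Answer: 5 8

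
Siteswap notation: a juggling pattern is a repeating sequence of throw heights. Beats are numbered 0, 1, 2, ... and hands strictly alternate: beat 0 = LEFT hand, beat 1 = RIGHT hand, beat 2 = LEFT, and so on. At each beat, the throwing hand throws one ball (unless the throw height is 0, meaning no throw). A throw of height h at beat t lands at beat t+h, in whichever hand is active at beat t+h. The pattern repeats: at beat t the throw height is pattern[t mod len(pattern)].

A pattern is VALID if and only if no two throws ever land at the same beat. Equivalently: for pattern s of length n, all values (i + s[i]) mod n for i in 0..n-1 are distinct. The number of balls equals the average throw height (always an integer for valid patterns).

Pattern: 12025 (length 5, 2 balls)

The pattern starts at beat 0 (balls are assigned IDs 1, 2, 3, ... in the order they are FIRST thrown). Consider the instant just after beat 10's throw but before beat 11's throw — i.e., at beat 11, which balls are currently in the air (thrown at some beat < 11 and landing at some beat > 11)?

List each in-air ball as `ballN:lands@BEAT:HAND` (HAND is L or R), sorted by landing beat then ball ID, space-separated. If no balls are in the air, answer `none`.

Beat 0 (L): throw ball1 h=1 -> lands@1:R; in-air after throw: [b1@1:R]
Beat 1 (R): throw ball1 h=2 -> lands@3:R; in-air after throw: [b1@3:R]
Beat 3 (R): throw ball1 h=2 -> lands@5:R; in-air after throw: [b1@5:R]
Beat 4 (L): throw ball2 h=5 -> lands@9:R; in-air after throw: [b1@5:R b2@9:R]
Beat 5 (R): throw ball1 h=1 -> lands@6:L; in-air after throw: [b1@6:L b2@9:R]
Beat 6 (L): throw ball1 h=2 -> lands@8:L; in-air after throw: [b1@8:L b2@9:R]
Beat 8 (L): throw ball1 h=2 -> lands@10:L; in-air after throw: [b2@9:R b1@10:L]
Beat 9 (R): throw ball2 h=5 -> lands@14:L; in-air after throw: [b1@10:L b2@14:L]
Beat 10 (L): throw ball1 h=1 -> lands@11:R; in-air after throw: [b1@11:R b2@14:L]
Beat 11 (R): throw ball1 h=2 -> lands@13:R; in-air after throw: [b1@13:R b2@14:L]

Answer: ball2:lands@14:L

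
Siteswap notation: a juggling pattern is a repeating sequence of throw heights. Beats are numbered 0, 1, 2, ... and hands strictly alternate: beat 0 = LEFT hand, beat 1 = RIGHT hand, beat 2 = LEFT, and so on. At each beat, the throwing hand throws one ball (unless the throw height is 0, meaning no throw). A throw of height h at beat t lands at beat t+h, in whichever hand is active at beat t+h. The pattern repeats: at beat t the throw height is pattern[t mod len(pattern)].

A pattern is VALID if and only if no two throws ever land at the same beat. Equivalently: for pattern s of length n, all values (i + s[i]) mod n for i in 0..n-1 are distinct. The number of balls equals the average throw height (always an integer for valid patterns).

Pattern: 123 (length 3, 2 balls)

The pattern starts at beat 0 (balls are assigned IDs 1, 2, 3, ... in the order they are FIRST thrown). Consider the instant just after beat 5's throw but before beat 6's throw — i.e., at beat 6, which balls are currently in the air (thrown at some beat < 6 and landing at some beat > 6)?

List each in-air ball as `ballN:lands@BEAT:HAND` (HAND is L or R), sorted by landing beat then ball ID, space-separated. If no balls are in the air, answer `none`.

Beat 0 (L): throw ball1 h=1 -> lands@1:R; in-air after throw: [b1@1:R]
Beat 1 (R): throw ball1 h=2 -> lands@3:R; in-air after throw: [b1@3:R]
Beat 2 (L): throw ball2 h=3 -> lands@5:R; in-air after throw: [b1@3:R b2@5:R]
Beat 3 (R): throw ball1 h=1 -> lands@4:L; in-air after throw: [b1@4:L b2@5:R]
Beat 4 (L): throw ball1 h=2 -> lands@6:L; in-air after throw: [b2@5:R b1@6:L]
Beat 5 (R): throw ball2 h=3 -> lands@8:L; in-air after throw: [b1@6:L b2@8:L]
Beat 6 (L): throw ball1 h=1 -> lands@7:R; in-air after throw: [b1@7:R b2@8:L]

Answer: ball2:lands@8:L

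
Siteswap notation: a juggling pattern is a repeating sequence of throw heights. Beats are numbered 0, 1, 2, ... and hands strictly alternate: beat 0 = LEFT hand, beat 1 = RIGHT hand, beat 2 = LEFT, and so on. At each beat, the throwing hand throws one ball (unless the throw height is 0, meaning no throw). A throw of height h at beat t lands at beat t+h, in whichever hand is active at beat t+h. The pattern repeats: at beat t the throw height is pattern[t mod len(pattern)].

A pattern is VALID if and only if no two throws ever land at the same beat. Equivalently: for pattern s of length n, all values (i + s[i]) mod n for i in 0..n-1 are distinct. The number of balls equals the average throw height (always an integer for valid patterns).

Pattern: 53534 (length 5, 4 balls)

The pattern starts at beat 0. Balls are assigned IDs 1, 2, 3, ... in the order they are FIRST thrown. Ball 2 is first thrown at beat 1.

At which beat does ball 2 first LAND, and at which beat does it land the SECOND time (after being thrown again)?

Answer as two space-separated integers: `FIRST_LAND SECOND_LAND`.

Answer: 4 8

Derivation:
Beat 0 (L): throw ball1 h=5 -> lands@5:R; in-air after throw: [b1@5:R]
Beat 1 (R): throw ball2 h=3 -> lands@4:L; in-air after throw: [b2@4:L b1@5:R]
Beat 2 (L): throw ball3 h=5 -> lands@7:R; in-air after throw: [b2@4:L b1@5:R b3@7:R]
Beat 3 (R): throw ball4 h=3 -> lands@6:L; in-air after throw: [b2@4:L b1@5:R b4@6:L b3@7:R]
Beat 4 (L): throw ball2 h=4 -> lands@8:L; in-air after throw: [b1@5:R b4@6:L b3@7:R b2@8:L]
Beat 5 (R): throw ball1 h=5 -> lands@10:L; in-air after throw: [b4@6:L b3@7:R b2@8:L b1@10:L]
Beat 6 (L): throw ball4 h=3 -> lands@9:R; in-air after throw: [b3@7:R b2@8:L b4@9:R b1@10:L]
Beat 7 (R): throw ball3 h=5 -> lands@12:L; in-air after throw: [b2@8:L b4@9:R b1@10:L b3@12:L]
Beat 8 (L): throw ball2 h=3 -> lands@11:R; in-air after throw: [b4@9:R b1@10:L b2@11:R b3@12:L]
Ball 2: thrown@1 h=3 -> first land @4; rethrown@4 h=4 -> second land @8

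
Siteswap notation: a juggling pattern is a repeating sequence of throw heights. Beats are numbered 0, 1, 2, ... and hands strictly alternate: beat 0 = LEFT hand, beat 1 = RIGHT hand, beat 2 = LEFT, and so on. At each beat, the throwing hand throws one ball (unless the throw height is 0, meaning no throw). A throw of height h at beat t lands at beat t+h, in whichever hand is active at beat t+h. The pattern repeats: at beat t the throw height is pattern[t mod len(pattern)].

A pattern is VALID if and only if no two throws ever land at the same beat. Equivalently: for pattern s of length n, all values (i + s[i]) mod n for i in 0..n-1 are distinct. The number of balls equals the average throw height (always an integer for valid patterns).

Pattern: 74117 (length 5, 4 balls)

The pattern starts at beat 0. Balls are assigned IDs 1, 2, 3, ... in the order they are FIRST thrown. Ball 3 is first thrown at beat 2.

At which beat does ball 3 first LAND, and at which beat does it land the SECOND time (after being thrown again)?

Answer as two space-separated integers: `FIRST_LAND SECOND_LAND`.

Answer: 3 4

Derivation:
Beat 0 (L): throw ball1 h=7 -> lands@7:R; in-air after throw: [b1@7:R]
Beat 1 (R): throw ball2 h=4 -> lands@5:R; in-air after throw: [b2@5:R b1@7:R]
Beat 2 (L): throw ball3 h=1 -> lands@3:R; in-air after throw: [b3@3:R b2@5:R b1@7:R]
Beat 3 (R): throw ball3 h=1 -> lands@4:L; in-air after throw: [b3@4:L b2@5:R b1@7:R]
Beat 4 (L): throw ball3 h=7 -> lands@11:R; in-air after throw: [b2@5:R b1@7:R b3@11:R]
Ball 3: thrown@2 h=1 -> first land @3; rethrown@3 h=1 -> second land @4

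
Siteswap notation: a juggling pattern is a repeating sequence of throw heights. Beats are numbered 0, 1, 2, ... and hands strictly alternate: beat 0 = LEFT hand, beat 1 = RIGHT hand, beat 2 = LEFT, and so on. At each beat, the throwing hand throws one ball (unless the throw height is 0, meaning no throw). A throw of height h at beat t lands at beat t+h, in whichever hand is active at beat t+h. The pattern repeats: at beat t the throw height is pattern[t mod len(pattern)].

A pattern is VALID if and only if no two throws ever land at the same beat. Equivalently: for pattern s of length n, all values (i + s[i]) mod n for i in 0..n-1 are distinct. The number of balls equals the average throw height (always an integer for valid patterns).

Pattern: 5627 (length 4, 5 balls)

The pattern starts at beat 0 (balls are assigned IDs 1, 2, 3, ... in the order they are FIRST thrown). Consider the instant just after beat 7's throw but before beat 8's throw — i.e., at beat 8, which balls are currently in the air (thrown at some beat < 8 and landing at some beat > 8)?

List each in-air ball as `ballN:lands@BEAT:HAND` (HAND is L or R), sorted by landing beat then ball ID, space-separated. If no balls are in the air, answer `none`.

Beat 0 (L): throw ball1 h=5 -> lands@5:R; in-air after throw: [b1@5:R]
Beat 1 (R): throw ball2 h=6 -> lands@7:R; in-air after throw: [b1@5:R b2@7:R]
Beat 2 (L): throw ball3 h=2 -> lands@4:L; in-air after throw: [b3@4:L b1@5:R b2@7:R]
Beat 3 (R): throw ball4 h=7 -> lands@10:L; in-air after throw: [b3@4:L b1@5:R b2@7:R b4@10:L]
Beat 4 (L): throw ball3 h=5 -> lands@9:R; in-air after throw: [b1@5:R b2@7:R b3@9:R b4@10:L]
Beat 5 (R): throw ball1 h=6 -> lands@11:R; in-air after throw: [b2@7:R b3@9:R b4@10:L b1@11:R]
Beat 6 (L): throw ball5 h=2 -> lands@8:L; in-air after throw: [b2@7:R b5@8:L b3@9:R b4@10:L b1@11:R]
Beat 7 (R): throw ball2 h=7 -> lands@14:L; in-air after throw: [b5@8:L b3@9:R b4@10:L b1@11:R b2@14:L]
Beat 8 (L): throw ball5 h=5 -> lands@13:R; in-air after throw: [b3@9:R b4@10:L b1@11:R b5@13:R b2@14:L]

Answer: ball3:lands@9:R ball4:lands@10:L ball1:lands@11:R ball2:lands@14:L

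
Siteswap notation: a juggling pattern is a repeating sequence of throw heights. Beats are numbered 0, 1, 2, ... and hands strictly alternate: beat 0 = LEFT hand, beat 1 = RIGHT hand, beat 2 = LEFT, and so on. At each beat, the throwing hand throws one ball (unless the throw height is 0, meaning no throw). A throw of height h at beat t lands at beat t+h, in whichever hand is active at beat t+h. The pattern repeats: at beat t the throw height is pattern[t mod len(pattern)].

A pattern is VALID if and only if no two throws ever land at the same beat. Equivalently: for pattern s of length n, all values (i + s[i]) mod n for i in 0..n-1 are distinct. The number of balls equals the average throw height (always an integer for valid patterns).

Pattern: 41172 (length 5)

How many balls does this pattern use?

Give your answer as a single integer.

Answer: 3

Derivation:
Pattern = [4, 1, 1, 7, 2], length n = 5
  position 0: throw height = 4, running sum = 4
  position 1: throw height = 1, running sum = 5
  position 2: throw height = 1, running sum = 6
  position 3: throw height = 7, running sum = 13
  position 4: throw height = 2, running sum = 15
Total sum = 15; balls = sum / n = 15 / 5 = 3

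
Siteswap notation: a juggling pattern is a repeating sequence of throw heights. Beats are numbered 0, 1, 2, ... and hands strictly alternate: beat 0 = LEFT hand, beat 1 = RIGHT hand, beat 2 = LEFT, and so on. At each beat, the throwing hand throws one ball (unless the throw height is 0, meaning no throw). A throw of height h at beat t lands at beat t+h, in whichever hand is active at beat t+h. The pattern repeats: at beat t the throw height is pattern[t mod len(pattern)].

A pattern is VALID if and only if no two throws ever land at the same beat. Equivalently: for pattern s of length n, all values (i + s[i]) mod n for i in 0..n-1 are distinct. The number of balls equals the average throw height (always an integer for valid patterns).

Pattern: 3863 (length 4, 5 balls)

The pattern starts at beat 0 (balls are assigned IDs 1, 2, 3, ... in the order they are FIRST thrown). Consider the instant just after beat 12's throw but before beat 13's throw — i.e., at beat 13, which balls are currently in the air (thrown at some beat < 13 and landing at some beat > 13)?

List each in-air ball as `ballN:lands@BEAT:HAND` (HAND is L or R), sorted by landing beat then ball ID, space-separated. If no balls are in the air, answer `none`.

Beat 0 (L): throw ball1 h=3 -> lands@3:R; in-air after throw: [b1@3:R]
Beat 1 (R): throw ball2 h=8 -> lands@9:R; in-air after throw: [b1@3:R b2@9:R]
Beat 2 (L): throw ball3 h=6 -> lands@8:L; in-air after throw: [b1@3:R b3@8:L b2@9:R]
Beat 3 (R): throw ball1 h=3 -> lands@6:L; in-air after throw: [b1@6:L b3@8:L b2@9:R]
Beat 4 (L): throw ball4 h=3 -> lands@7:R; in-air after throw: [b1@6:L b4@7:R b3@8:L b2@9:R]
Beat 5 (R): throw ball5 h=8 -> lands@13:R; in-air after throw: [b1@6:L b4@7:R b3@8:L b2@9:R b5@13:R]
Beat 6 (L): throw ball1 h=6 -> lands@12:L; in-air after throw: [b4@7:R b3@8:L b2@9:R b1@12:L b5@13:R]
Beat 7 (R): throw ball4 h=3 -> lands@10:L; in-air after throw: [b3@8:L b2@9:R b4@10:L b1@12:L b5@13:R]
Beat 8 (L): throw ball3 h=3 -> lands@11:R; in-air after throw: [b2@9:R b4@10:L b3@11:R b1@12:L b5@13:R]
Beat 9 (R): throw ball2 h=8 -> lands@17:R; in-air after throw: [b4@10:L b3@11:R b1@12:L b5@13:R b2@17:R]
Beat 10 (L): throw ball4 h=6 -> lands@16:L; in-air after throw: [b3@11:R b1@12:L b5@13:R b4@16:L b2@17:R]
Beat 11 (R): throw ball3 h=3 -> lands@14:L; in-air after throw: [b1@12:L b5@13:R b3@14:L b4@16:L b2@17:R]
Beat 12 (L): throw ball1 h=3 -> lands@15:R; in-air after throw: [b5@13:R b3@14:L b1@15:R b4@16:L b2@17:R]
Beat 13 (R): throw ball5 h=8 -> lands@21:R; in-air after throw: [b3@14:L b1@15:R b4@16:L b2@17:R b5@21:R]

Answer: ball3:lands@14:L ball1:lands@15:R ball4:lands@16:L ball2:lands@17:R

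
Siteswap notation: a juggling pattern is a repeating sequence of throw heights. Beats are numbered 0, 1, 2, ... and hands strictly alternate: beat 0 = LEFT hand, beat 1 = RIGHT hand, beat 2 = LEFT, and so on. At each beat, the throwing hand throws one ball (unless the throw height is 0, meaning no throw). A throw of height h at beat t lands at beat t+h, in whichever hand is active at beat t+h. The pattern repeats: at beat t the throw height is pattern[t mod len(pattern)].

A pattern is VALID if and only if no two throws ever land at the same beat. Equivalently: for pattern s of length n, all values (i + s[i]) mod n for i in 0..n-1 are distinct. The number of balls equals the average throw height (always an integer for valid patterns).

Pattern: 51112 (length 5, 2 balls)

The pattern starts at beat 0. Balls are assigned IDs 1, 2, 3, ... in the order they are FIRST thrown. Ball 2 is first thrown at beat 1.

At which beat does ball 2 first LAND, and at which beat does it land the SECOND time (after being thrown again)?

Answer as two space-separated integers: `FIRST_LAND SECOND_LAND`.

Beat 0 (L): throw ball1 h=5 -> lands@5:R; in-air after throw: [b1@5:R]
Beat 1 (R): throw ball2 h=1 -> lands@2:L; in-air after throw: [b2@2:L b1@5:R]
Beat 2 (L): throw ball2 h=1 -> lands@3:R; in-air after throw: [b2@3:R b1@5:R]
Beat 3 (R): throw ball2 h=1 -> lands@4:L; in-air after throw: [b2@4:L b1@5:R]
Ball 2: thrown@1 h=1 -> first land @2; rethrown@2 h=1 -> second land @3

Answer: 2 3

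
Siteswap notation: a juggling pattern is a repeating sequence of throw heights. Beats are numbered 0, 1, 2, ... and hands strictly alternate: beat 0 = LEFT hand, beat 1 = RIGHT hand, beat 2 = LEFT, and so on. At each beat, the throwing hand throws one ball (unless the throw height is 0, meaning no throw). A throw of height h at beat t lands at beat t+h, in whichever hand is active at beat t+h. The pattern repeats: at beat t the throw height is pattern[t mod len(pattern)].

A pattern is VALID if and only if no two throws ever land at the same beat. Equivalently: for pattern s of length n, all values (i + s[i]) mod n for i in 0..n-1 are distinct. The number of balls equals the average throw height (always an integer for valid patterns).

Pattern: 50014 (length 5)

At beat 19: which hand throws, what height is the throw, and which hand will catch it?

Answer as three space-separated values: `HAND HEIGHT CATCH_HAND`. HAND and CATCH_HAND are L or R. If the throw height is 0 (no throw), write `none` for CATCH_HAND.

Beat 19: 19 mod 2 = 1, so hand = R
Throw height = pattern[19 mod 5] = pattern[4] = 4
Lands at beat 19+4=23, 23 mod 2 = 1, so catch hand = R

Answer: R 4 R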